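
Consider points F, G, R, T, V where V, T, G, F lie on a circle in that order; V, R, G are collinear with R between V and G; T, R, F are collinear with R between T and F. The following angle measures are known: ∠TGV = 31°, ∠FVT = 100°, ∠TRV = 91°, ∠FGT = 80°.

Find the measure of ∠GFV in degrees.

1. ∠TFV = 31°  [same arc VT]
2. ∠FTV = 49°  [△VTF]
3. ∠GVT = 40°  [△VRT]
4. ∠GTV = 109°  [△VTG]
5. ∠GFV = 71°  [cyclic VTGF, opposite ∠T+∠F]

∠GFV = 71°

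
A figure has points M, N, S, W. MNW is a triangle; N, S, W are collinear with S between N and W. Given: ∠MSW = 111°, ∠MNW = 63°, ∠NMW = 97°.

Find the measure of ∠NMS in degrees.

∠NMS = 48°

1. ∠MSN = 69°  [linear pair at S on NW]
2. ∠MNS = 63°  [S on ray NW]
3. ∠NMS = 48°  [△MNS]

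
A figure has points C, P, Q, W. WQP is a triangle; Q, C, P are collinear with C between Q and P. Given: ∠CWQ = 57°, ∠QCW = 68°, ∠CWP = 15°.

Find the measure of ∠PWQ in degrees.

∠PWQ = 72°

1. ∠CQW = 55°  [△WQC]
2. ∠PCW = 112°  [linear pair at C on QP]
3. ∠CPW = 53°  [△WCP]
4. ∠PQW = 55°  [C on ray QP]
5. ∠QPW = 53°  [C on ray PQ]
6. ∠PWQ = 72°  [△WQP]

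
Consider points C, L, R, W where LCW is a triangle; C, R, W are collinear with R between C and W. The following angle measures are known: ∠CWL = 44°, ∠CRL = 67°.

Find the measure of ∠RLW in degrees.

∠RLW = 23°

1. ∠LWR = 44°  [R on ray WC]
2. ∠LRW = 113°  [linear pair at R on CW]
3. ∠RLW = 23°  [△LRW]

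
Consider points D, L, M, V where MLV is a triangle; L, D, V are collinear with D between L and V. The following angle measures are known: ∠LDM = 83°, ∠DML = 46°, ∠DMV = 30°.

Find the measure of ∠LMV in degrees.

1. ∠DLM = 51°  [△MLD]
2. ∠MDV = 97°  [linear pair at D on LV]
3. ∠DVM = 53°  [△MDV]
4. ∠MLV = 51°  [D on ray LV]
5. ∠LVM = 53°  [D on ray VL]
6. ∠LMV = 76°  [△MLV]

∠LMV = 76°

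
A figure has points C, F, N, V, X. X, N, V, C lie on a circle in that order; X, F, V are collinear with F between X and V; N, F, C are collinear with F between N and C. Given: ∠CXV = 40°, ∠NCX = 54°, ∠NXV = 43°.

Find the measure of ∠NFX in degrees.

∠NFX = 94°

1. ∠CNV = 40°  [same arc VC]
2. ∠NVX = 54°  [same arc XN]
3. ∠NFV = 86°  [△NFV]
4. ∠NFX = 94°  [linear pair at F on XV]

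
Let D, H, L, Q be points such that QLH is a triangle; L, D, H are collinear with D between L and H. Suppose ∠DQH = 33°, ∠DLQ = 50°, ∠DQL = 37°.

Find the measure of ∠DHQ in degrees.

∠DHQ = 60°

1. ∠LDQ = 93°  [△QLD]
2. ∠HDQ = 87°  [linear pair at D on LH]
3. ∠DHQ = 60°  [△QDH]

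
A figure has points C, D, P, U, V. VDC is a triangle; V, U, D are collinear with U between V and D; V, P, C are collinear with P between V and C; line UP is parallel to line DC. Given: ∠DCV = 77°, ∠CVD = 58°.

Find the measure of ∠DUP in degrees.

∠DUP = 135°

1. ∠CDV = 45°  [△VDC]
2. ∠PUV = 45°  [UP∥DC, corresponding at U]
3. ∠DUP = 135°  [linear pair at U on VD]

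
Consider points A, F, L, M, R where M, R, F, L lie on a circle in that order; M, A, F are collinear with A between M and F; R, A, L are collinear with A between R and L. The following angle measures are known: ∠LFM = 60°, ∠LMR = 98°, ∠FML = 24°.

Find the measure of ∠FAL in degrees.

1. ∠LRM = 60°  [same arc ML]
2. ∠MLR = 22°  [△MRL]
3. ∠LAM = 134°  [△MAL]
4. ∠FAL = 46°  [linear pair at A on MF]

∠FAL = 46°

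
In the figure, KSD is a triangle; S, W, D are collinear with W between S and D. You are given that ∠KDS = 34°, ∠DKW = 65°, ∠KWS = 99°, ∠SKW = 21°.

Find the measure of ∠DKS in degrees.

1. ∠KSW = 60°  [△KSW]
2. ∠DSK = 60°  [W on ray SD]
3. ∠DKS = 86°  [△KSD]

∠DKS = 86°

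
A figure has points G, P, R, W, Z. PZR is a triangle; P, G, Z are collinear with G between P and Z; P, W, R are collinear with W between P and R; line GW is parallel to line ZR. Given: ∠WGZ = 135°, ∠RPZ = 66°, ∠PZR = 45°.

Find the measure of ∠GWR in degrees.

∠GWR = 111°

1. ∠PGW = 45°  [linear pair at G on PZ]
2. ∠GPW = 66°  [G on PZ, W on PR]
3. ∠GWP = 69°  [△PGW]
4. ∠GWR = 111°  [linear pair at W on PR]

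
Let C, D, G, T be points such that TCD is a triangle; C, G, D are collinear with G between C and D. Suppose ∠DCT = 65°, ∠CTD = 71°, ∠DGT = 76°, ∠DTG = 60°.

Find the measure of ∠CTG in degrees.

1. ∠GCT = 65°  [G on ray CD]
2. ∠CGT = 104°  [linear pair at G on CD]
3. ∠CTG = 11°  [△TCG]

∠CTG = 11°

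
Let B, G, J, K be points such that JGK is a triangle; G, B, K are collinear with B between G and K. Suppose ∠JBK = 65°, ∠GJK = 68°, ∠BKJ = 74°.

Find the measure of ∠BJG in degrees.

∠BJG = 27°

1. ∠GBJ = 115°  [linear pair at B on GK]
2. ∠GKJ = 74°  [B on ray KG]
3. ∠JGK = 38°  [△JGK]
4. ∠BGJ = 38°  [B on ray GK]
5. ∠BJG = 27°  [△JGB]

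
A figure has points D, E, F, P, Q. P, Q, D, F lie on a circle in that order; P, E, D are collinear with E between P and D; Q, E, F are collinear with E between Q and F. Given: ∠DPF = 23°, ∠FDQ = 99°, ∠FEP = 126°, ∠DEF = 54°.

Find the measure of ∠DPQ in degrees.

1. ∠DQF = 23°  [same arc DF]
2. ∠DFQ = 58°  [△QDF]
3. ∠DPQ = 58°  [same arc QD]

∠DPQ = 58°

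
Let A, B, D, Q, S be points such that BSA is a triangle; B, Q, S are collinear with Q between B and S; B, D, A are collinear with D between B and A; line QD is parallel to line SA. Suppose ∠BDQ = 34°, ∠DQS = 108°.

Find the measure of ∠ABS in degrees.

∠ABS = 74°

1. ∠BQD = 72°  [linear pair at Q on BS]
2. ∠DBQ = 74°  [△BQD]
3. ∠ABS = 74°  [Q on BS, D on BA]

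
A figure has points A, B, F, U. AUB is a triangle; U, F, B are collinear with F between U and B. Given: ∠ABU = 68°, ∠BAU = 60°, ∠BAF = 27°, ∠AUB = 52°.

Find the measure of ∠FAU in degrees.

∠FAU = 33°

1. ∠ABF = 68°  [F on ray BU]
2. ∠AFB = 85°  [△AFB]
3. ∠AUF = 52°  [F on ray UB]
4. ∠AFU = 95°  [linear pair at F on UB]
5. ∠FAU = 33°  [△AUF]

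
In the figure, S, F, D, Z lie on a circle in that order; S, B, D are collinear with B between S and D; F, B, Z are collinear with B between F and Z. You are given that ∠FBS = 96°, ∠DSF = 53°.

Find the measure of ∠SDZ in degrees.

∠SDZ = 31°

1. ∠DBZ = 96°  [vertical angles at B]
2. ∠DZF = 53°  [same arc FD]
3. ∠SDZ = 31°  [△DBZ]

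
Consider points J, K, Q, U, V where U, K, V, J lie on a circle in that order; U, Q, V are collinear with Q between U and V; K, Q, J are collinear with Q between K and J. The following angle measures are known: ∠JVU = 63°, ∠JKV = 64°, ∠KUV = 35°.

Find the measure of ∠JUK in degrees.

1. ∠KJV = 35°  [same arc KV]
2. ∠JVK = 81°  [△KVJ]
3. ∠JUK = 99°  [cyclic UKVJ, opposite ∠U+∠V]

∠JUK = 99°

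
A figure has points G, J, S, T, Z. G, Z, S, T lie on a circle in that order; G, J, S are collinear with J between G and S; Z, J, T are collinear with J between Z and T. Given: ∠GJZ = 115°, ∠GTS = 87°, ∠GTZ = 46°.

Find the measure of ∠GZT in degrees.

1. ∠GZS = 93°  [cyclic GZST, opposite ∠Z+∠T]
2. ∠GSZ = 46°  [same arc GZ]
3. ∠SGZ = 41°  [△GZS]
4. ∠GZT = 24°  [△GJZ]

∠GZT = 24°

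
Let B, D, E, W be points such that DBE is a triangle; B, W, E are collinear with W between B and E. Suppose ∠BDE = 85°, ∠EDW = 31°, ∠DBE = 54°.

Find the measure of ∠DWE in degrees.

∠DWE = 108°

1. ∠BED = 41°  [△DBE]
2. ∠DEW = 41°  [W on ray EB]
3. ∠DWE = 108°  [△DWE]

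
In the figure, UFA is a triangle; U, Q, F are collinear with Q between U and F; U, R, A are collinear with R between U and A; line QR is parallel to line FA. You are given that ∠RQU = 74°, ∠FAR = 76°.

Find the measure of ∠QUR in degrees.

∠QUR = 30°

1. ∠AFU = 74°  [QR∥FA, corresponding at Q]
2. ∠FAU = 76°  [R on ray AU]
3. ∠AUF = 30°  [△UFA]
4. ∠QUR = 30°  [Q on UF, R on UA]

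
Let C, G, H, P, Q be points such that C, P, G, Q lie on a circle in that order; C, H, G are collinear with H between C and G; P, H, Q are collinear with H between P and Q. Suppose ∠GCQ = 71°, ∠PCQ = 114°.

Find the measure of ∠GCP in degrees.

∠GCP = 43°

1. ∠GPQ = 71°  [same arc GQ]
2. ∠PGQ = 66°  [cyclic CPGQ, opposite ∠C+∠G]
3. ∠GQP = 43°  [△PGQ]
4. ∠GCP = 43°  [same arc PG]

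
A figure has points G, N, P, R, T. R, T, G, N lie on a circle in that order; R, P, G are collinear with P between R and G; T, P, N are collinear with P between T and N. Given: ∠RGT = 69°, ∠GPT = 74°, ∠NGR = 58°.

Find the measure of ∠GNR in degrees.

∠GNR = 85°

1. ∠RNT = 69°  [same arc RT]
2. ∠NPR = 74°  [vertical angles at P]
3. ∠GRN = 37°  [△RPN]
4. ∠GNR = 85°  [△RGN]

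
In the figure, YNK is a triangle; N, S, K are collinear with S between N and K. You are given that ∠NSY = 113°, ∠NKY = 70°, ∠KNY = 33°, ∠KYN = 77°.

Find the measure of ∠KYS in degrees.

∠KYS = 43°

1. ∠KSY = 67°  [linear pair at S on NK]
2. ∠SKY = 70°  [S on ray KN]
3. ∠KYS = 43°  [△YSK]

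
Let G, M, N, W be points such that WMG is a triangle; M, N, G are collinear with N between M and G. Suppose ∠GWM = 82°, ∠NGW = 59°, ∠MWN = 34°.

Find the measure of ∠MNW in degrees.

∠MNW = 107°

1. ∠MGW = 59°  [N on ray GM]
2. ∠GMW = 39°  [△WMG]
3. ∠NMW = 39°  [N on ray MG]
4. ∠MNW = 107°  [△WMN]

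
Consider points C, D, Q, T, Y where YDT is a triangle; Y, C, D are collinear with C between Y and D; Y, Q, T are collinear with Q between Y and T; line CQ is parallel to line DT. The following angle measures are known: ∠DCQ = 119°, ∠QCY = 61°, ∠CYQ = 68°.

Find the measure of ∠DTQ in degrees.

1. ∠CQY = 51°  [△YCQ]
2. ∠CQT = 129°  [linear pair at Q on YT]
3. ∠DTQ = 51°  [CQ∥DT, co-interior at T–Q]

∠DTQ = 51°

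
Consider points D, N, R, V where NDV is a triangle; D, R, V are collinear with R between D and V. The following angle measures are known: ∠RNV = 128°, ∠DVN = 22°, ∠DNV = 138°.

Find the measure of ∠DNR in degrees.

∠DNR = 10°

1. ∠NDV = 20°  [△NDV]
2. ∠NVR = 22°  [R on ray VD]
3. ∠NDR = 20°  [R on ray DV]
4. ∠NRV = 30°  [△NRV]
5. ∠DRN = 150°  [linear pair at R on DV]
6. ∠DNR = 10°  [△NDR]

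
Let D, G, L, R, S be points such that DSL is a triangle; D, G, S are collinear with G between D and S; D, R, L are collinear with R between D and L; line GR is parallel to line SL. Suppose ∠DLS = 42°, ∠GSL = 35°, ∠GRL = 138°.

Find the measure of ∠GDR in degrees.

1. ∠DSL = 35°  [G on ray SD]
2. ∠LDS = 103°  [△DSL]
3. ∠GDR = 103°  [G on DS, R on DL]

∠GDR = 103°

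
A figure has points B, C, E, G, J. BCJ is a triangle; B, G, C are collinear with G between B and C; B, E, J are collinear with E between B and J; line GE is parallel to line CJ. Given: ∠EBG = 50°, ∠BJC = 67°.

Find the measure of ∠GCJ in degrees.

∠GCJ = 63°

1. ∠CBJ = 50°  [G on BC, E on BJ]
2. ∠BCJ = 63°  [△BCJ]
3. ∠GCJ = 63°  [G on ray CB]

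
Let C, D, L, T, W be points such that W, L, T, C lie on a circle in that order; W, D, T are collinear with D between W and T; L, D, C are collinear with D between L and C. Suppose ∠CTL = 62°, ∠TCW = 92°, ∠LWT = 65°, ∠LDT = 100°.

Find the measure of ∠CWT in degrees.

∠CWT = 53°

1. ∠TLW = 88°  [cyclic WLTC, opposite ∠L+∠C]
2. ∠LTW = 27°  [△WLT]
3. ∠CDW = 100°  [vertical angles at D]
4. ∠LCW = 27°  [same arc WL]
5. ∠CWT = 53°  [△WDC]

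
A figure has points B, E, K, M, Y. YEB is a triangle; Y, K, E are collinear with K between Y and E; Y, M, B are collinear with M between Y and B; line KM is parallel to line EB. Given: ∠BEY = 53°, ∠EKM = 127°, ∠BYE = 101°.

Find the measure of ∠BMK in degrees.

1. ∠EBY = 26°  [△YEB]
2. ∠KMY = 26°  [KM∥EB, corresponding at M]
3. ∠BMK = 154°  [linear pair at M on YB]

∠BMK = 154°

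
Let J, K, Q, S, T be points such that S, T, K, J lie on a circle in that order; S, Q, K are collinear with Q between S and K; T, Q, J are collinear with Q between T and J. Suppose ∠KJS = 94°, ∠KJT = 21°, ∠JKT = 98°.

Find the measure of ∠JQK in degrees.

∠JQK = 134°

1. ∠JTK = 61°  [△TKJ]
2. ∠JSK = 61°  [same arc KJ]
3. ∠JKS = 25°  [△SKJ]
4. ∠JQK = 134°  [△KQJ]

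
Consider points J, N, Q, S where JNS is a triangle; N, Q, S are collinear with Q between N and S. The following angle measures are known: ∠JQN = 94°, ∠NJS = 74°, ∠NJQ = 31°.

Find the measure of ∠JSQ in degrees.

∠JSQ = 51°

1. ∠JNQ = 55°  [△JNQ]
2. ∠JNS = 55°  [Q on ray NS]
3. ∠JSN = 51°  [△JNS]
4. ∠JSQ = 51°  [Q on ray SN]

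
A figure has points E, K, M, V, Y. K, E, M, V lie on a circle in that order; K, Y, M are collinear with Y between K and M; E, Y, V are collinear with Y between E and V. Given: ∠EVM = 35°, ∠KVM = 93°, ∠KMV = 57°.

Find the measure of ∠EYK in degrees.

1. ∠EKM = 35°  [same arc EM]
2. ∠KEV = 57°  [same arc KV]
3. ∠EYK = 88°  [△KYE]

∠EYK = 88°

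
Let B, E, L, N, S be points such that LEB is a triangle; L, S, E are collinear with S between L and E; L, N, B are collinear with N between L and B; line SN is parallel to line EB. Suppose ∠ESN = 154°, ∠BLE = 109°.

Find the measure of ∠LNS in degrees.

∠LNS = 45°

1. ∠LSN = 26°  [linear pair at S on LE]
2. ∠NLS = 109°  [S on LE, N on LB]
3. ∠LNS = 45°  [△LSN]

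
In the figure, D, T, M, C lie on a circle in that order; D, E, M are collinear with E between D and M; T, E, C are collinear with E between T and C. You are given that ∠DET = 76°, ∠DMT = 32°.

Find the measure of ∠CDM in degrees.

∠CDM = 44°

1. ∠CEM = 76°  [vertical angles at E]
2. ∠DCT = 32°  [same arc DT]
3. ∠CED = 104°  [linear pair at E on DM]
4. ∠CDM = 44°  [△DEC]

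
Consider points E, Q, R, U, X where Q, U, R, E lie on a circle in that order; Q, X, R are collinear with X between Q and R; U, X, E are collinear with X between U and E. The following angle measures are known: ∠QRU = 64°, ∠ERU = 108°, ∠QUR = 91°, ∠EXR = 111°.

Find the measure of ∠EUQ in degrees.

1. ∠QEU = 64°  [same arc QU]
2. ∠EQU = 72°  [cyclic QURE, opposite ∠Q+∠R]
3. ∠EUQ = 44°  [△QUE]

∠EUQ = 44°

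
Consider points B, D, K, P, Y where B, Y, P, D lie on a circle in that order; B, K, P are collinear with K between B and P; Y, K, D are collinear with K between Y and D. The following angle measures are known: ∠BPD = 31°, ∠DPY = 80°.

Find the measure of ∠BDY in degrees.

1. ∠BYD = 31°  [same arc BD]
2. ∠DBY = 100°  [cyclic BYPD, opposite ∠B+∠P]
3. ∠BDY = 49°  [△BYD]

∠BDY = 49°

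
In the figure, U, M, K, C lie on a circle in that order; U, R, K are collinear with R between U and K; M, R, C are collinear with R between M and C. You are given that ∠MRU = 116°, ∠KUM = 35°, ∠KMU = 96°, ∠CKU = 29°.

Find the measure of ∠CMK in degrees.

∠CMK = 67°

1. ∠KRM = 64°  [linear pair at R on UK]
2. ∠MKU = 49°  [△UMK]
3. ∠CMK = 67°  [△MRK]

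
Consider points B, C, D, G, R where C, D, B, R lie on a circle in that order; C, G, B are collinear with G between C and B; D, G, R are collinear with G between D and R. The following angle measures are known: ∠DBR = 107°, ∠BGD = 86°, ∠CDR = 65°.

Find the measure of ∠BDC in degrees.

∠BDC = 117°

1. ∠DCR = 73°  [cyclic CDBR, opposite ∠C+∠B]
2. ∠CGD = 94°  [linear pair at G on CB]
3. ∠CRD = 42°  [△CDR]
4. ∠BCD = 21°  [△CGD]
5. ∠CBD = 42°  [same arc CD]
6. ∠BDC = 117°  [△CDB]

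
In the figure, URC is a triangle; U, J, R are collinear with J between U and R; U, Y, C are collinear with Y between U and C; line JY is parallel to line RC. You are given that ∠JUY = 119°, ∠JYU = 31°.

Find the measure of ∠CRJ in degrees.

1. ∠UJY = 30°  [△UJY]
2. ∠RJY = 150°  [linear pair at J on UR]
3. ∠CRJ = 30°  [JY∥RC, co-interior at R–J]

∠CRJ = 30°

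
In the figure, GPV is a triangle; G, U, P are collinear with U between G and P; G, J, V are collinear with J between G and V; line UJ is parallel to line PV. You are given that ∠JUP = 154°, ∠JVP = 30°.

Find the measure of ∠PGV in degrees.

1. ∠GUJ = 26°  [linear pair at U on GP]
2. ∠GVP = 30°  [J on ray VG]
3. ∠GPV = 26°  [UJ∥PV, corresponding at U]
4. ∠PGV = 124°  [△GPV]

∠PGV = 124°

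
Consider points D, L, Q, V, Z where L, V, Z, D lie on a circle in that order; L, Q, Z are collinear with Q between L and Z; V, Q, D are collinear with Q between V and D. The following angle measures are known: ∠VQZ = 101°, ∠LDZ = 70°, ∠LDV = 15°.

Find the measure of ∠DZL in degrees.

∠DZL = 46°

1. ∠DQL = 101°  [vertical angles at Q]
2. ∠DLZ = 64°  [△LQD]
3. ∠DZL = 46°  [△LZD]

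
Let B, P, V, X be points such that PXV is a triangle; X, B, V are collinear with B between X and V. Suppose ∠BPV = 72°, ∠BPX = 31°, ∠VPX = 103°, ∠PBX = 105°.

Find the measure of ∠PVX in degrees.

1. ∠BXP = 44°  [△PXB]
2. ∠PXV = 44°  [B on ray XV]
3. ∠PVX = 33°  [△PXV]

∠PVX = 33°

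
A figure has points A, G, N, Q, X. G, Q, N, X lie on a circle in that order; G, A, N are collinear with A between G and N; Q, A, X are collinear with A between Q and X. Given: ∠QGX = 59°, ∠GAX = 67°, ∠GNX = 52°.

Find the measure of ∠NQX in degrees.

∠NQX = 44°

1. ∠QNX = 121°  [cyclic GQNX, opposite ∠G+∠N]
2. ∠NAX = 113°  [linear pair at A on GN]
3. ∠NXQ = 15°  [△NAX]
4. ∠NQX = 44°  [△QNX]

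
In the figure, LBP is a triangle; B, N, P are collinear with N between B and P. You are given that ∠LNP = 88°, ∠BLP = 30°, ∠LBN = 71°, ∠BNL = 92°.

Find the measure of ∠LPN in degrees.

1. ∠LBP = 71°  [N on ray BP]
2. ∠BPL = 79°  [△LBP]
3. ∠LPN = 79°  [N on ray PB]

∠LPN = 79°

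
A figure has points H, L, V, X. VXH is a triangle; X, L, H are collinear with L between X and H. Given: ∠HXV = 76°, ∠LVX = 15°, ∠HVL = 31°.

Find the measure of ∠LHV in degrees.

∠LHV = 58°

1. ∠LXV = 76°  [L on ray XH]
2. ∠VLX = 89°  [△VXL]
3. ∠HLV = 91°  [linear pair at L on XH]
4. ∠LHV = 58°  [△VLH]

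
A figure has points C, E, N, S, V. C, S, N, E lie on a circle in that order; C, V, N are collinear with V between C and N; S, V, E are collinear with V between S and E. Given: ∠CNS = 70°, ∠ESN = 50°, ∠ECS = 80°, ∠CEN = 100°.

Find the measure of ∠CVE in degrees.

1. ∠CES = 70°  [same arc CS]
2. ∠ECN = 50°  [same arc NE]
3. ∠CVE = 60°  [△CVE]

∠CVE = 60°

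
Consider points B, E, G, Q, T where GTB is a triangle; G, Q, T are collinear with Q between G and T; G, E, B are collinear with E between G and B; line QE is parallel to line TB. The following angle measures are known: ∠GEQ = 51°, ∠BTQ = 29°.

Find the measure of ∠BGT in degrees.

∠BGT = 100°

1. ∠GBT = 51°  [QE∥TB, corresponding at E]
2. ∠BTG = 29°  [Q on ray TG]
3. ∠BGT = 100°  [△GTB]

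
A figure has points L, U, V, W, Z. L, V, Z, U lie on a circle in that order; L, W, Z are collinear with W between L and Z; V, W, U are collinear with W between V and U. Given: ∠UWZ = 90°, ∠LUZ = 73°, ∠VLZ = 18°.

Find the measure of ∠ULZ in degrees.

1. ∠VUZ = 18°  [same arc VZ]
2. ∠LZU = 72°  [△ZWU]
3. ∠ULZ = 35°  [△LZU]

∠ULZ = 35°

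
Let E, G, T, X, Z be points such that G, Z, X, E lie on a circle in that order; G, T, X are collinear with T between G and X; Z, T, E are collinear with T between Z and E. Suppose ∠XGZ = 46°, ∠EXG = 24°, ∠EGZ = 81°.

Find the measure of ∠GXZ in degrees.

1. ∠EZG = 24°  [same arc GE]
2. ∠GEZ = 75°  [△GZE]
3. ∠GXZ = 75°  [same arc GZ]

∠GXZ = 75°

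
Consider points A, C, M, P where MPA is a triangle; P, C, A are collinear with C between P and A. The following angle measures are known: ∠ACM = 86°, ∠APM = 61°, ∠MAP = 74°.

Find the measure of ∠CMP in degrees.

∠CMP = 25°

1. ∠MCP = 94°  [linear pair at C on PA]
2. ∠CPM = 61°  [C on ray PA]
3. ∠CMP = 25°  [△MPC]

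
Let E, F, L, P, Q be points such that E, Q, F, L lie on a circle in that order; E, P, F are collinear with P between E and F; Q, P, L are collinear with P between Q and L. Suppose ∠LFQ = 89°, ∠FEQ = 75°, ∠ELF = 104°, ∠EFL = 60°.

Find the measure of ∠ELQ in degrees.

∠ELQ = 29°

1. ∠LEQ = 91°  [cyclic EQFL, opposite ∠E+∠F]
2. ∠EQL = 60°  [same arc EL]
3. ∠ELQ = 29°  [△EQL]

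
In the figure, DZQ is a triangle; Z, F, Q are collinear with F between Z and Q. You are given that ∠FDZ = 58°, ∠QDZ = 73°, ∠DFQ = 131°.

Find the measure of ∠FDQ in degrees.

∠FDQ = 15°

1. ∠DFZ = 49°  [linear pair at F on ZQ]
2. ∠DZF = 73°  [△DZF]
3. ∠DZQ = 73°  [F on ray ZQ]
4. ∠DQZ = 34°  [△DZQ]
5. ∠DQF = 34°  [F on ray QZ]
6. ∠FDQ = 15°  [△DFQ]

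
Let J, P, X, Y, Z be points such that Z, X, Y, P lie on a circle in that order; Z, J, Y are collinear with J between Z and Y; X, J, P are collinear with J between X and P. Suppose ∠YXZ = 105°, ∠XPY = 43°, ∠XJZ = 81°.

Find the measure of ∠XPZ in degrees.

1. ∠XZY = 43°  [same arc XY]
2. ∠XYZ = 32°  [△ZXY]
3. ∠XPZ = 32°  [same arc ZX]

∠XPZ = 32°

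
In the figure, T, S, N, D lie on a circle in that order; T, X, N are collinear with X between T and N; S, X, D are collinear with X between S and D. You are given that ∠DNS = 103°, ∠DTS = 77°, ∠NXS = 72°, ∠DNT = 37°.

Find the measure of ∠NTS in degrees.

∠NTS = 35°

1. ∠SXT = 108°  [linear pair at X on TN]
2. ∠DST = 37°  [same arc TD]
3. ∠NTS = 35°  [△TXS]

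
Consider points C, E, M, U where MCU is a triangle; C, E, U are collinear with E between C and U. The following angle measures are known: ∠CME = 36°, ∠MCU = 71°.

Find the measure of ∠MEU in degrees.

1. ∠ECM = 71°  [E on ray CU]
2. ∠CEM = 73°  [△MCE]
3. ∠MEU = 107°  [linear pair at E on CU]

∠MEU = 107°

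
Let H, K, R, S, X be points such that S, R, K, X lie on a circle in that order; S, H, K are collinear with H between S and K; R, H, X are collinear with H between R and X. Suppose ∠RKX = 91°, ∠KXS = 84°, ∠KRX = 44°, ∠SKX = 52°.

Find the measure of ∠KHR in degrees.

1. ∠KXR = 45°  [△RKX]
2. ∠KRS = 96°  [cyclic SRKX, opposite ∠R+∠X]
3. ∠KSR = 45°  [same arc RK]
4. ∠RKS = 39°  [△SRK]
5. ∠KHR = 97°  [△RHK]

∠KHR = 97°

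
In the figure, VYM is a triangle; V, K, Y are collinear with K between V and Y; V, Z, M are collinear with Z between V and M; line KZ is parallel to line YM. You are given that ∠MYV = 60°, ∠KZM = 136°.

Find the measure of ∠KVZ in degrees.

1. ∠VKZ = 60°  [KZ∥YM, corresponding at K]
2. ∠KZV = 44°  [linear pair at Z on VM]
3. ∠KVZ = 76°  [△VKZ]

∠KVZ = 76°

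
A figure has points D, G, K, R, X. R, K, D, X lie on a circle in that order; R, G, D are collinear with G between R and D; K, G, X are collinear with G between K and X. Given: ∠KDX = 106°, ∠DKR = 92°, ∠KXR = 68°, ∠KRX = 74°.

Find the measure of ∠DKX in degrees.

∠DKX = 54°

1. ∠KDR = 68°  [same arc RK]
2. ∠DRK = 20°  [△RKD]
3. ∠DXK = 20°  [same arc KD]
4. ∠DKX = 54°  [△KDX]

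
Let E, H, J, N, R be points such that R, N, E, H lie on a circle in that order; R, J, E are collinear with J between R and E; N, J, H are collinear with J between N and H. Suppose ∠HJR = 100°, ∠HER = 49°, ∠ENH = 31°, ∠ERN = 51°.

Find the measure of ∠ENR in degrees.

∠ENR = 80°

1. ∠EJN = 100°  [vertical angles at J]
2. ∠NER = 49°  [△NJE]
3. ∠ENR = 80°  [△RNE]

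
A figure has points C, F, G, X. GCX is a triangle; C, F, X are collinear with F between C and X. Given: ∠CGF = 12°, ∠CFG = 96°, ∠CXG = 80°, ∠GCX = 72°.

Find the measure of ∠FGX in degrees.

1. ∠GFX = 84°  [linear pair at F on CX]
2. ∠FXG = 80°  [F on ray XC]
3. ∠FGX = 16°  [△GFX]

∠FGX = 16°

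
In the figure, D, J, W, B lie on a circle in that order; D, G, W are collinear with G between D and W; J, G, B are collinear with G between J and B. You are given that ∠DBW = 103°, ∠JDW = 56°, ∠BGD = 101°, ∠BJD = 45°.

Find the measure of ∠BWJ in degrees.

1. ∠DJW = 77°  [cyclic DJWB, opposite ∠J+∠B]
2. ∠JBW = 56°  [same arc JW]
3. ∠DWJ = 47°  [△DJW]
4. ∠JGW = 101°  [vertical angles at G]
5. ∠BJW = 32°  [△JGW]
6. ∠BWJ = 92°  [△JWB]

∠BWJ = 92°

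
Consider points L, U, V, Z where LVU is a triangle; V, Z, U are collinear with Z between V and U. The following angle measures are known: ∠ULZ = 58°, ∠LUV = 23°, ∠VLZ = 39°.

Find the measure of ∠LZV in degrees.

1. ∠LUZ = 23°  [Z on ray UV]
2. ∠LZU = 99°  [△LZU]
3. ∠LZV = 81°  [linear pair at Z on VU]

∠LZV = 81°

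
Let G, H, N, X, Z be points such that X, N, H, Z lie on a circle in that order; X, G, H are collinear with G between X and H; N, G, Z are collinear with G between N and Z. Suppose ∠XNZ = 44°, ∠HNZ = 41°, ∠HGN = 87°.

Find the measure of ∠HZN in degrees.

∠HZN = 43°

1. ∠XHZ = 44°  [same arc XZ]
2. ∠XGZ = 87°  [vertical angles at G]
3. ∠HGZ = 93°  [linear pair at G on XH]
4. ∠HZN = 43°  [△HGZ]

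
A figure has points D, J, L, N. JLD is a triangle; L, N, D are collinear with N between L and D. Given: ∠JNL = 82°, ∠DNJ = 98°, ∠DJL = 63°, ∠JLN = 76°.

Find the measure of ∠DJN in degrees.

1. ∠DLJ = 76°  [N on ray LD]
2. ∠JDL = 41°  [△JLD]
3. ∠JDN = 41°  [N on ray DL]
4. ∠DJN = 41°  [△JND]

∠DJN = 41°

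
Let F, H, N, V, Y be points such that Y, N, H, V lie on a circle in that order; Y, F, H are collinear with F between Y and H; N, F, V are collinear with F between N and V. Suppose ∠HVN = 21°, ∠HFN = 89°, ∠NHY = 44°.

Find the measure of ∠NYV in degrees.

∠NYV = 68°

1. ∠HYN = 21°  [same arc NH]
2. ∠NFY = 91°  [linear pair at F on YH]
3. ∠NVY = 44°  [same arc YN]
4. ∠VNY = 68°  [△YFN]
5. ∠NYV = 68°  [△YNV]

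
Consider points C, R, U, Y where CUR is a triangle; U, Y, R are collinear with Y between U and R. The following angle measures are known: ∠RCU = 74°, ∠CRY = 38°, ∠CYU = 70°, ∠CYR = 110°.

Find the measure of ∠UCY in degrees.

1. ∠CRU = 38°  [Y on ray RU]
2. ∠CUR = 68°  [△CUR]
3. ∠CUY = 68°  [Y on ray UR]
4. ∠UCY = 42°  [△CUY]

∠UCY = 42°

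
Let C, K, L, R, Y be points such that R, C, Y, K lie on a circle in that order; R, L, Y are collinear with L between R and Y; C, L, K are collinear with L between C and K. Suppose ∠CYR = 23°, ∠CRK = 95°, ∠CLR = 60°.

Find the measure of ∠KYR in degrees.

∠KYR = 62°

1. ∠CKR = 23°  [same arc RC]
2. ∠KCR = 62°  [△RCK]
3. ∠KYR = 62°  [same arc RK]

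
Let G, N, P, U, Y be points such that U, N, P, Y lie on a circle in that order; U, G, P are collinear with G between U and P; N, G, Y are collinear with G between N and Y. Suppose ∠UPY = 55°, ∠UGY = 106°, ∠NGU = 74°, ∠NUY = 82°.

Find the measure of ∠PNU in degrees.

1. ∠UNY = 55°  [same arc UY]
2. ∠NUP = 51°  [△UGN]
3. ∠NYU = 43°  [△UNY]
4. ∠NPU = 43°  [same arc UN]
5. ∠PNU = 86°  [△UNP]

∠PNU = 86°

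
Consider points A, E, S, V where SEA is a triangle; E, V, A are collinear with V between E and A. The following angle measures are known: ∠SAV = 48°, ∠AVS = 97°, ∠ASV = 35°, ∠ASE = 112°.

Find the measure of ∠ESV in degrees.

1. ∠EAS = 48°  [V on ray AE]
2. ∠EVS = 83°  [linear pair at V on EA]
3. ∠AES = 20°  [△SEA]
4. ∠SEV = 20°  [V on ray EA]
5. ∠ESV = 77°  [△SEV]

∠ESV = 77°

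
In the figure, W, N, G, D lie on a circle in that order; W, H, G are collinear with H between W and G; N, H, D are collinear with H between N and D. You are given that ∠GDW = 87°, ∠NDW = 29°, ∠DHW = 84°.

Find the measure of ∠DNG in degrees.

∠DNG = 67°

1. ∠NGW = 29°  [same arc WN]
2. ∠GHN = 84°  [vertical angles at H]
3. ∠DNG = 67°  [△NHG]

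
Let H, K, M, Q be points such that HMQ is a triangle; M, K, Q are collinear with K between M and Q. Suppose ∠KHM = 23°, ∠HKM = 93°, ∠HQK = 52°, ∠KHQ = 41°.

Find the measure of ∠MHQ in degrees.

1. ∠HMK = 64°  [△HMK]
2. ∠HQM = 52°  [K on ray QM]
3. ∠HMQ = 64°  [K on ray MQ]
4. ∠MHQ = 64°  [△HMQ]

∠MHQ = 64°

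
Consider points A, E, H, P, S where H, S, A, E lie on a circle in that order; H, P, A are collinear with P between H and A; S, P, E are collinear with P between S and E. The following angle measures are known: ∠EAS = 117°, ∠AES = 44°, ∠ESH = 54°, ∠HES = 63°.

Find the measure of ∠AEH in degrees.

∠AEH = 107°

1. ∠ASE = 19°  [△SAE]
2. ∠EAH = 54°  [same arc HE]
3. ∠AHE = 19°  [same arc AE]
4. ∠AEH = 107°  [△HAE]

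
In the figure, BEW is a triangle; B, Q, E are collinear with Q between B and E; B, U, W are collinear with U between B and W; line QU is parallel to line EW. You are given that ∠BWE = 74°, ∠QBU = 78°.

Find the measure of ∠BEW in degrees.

∠BEW = 28°

1. ∠BUQ = 74°  [QU∥EW, corresponding at U]
2. ∠BQU = 28°  [△BQU]
3. ∠BEW = 28°  [QU∥EW, corresponding at Q]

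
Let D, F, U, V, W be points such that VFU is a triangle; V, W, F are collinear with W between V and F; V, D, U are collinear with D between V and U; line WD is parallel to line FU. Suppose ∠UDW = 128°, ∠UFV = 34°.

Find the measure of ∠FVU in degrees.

1. ∠VDW = 52°  [linear pair at D on VU]
2. ∠DWV = 34°  [WD∥FU, corresponding at W]
3. ∠DVW = 94°  [△VWD]
4. ∠FVU = 94°  [W on VF, D on VU]

∠FVU = 94°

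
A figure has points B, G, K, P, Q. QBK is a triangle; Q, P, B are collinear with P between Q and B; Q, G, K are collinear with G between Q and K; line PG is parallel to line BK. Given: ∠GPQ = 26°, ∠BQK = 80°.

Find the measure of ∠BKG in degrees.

∠BKG = 74°

1. ∠KBQ = 26°  [PG∥BK, corresponding at P]
2. ∠BKQ = 74°  [△QBK]
3. ∠BKG = 74°  [G on ray KQ]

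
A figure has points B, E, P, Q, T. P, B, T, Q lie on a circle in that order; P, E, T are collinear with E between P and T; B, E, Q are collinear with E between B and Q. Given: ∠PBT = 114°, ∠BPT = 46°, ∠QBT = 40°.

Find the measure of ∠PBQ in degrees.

∠PBQ = 74°

1. ∠PQT = 66°  [cyclic PBTQ, opposite ∠B+∠Q]
2. ∠QPT = 40°  [same arc TQ]
3. ∠PTQ = 74°  [△PTQ]
4. ∠PBQ = 74°  [same arc PQ]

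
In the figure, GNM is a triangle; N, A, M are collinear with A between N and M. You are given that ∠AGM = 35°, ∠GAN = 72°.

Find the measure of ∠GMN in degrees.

1. ∠GAM = 108°  [linear pair at A on NM]
2. ∠AMG = 37°  [△GAM]
3. ∠GMN = 37°  [A on ray MN]

∠GMN = 37°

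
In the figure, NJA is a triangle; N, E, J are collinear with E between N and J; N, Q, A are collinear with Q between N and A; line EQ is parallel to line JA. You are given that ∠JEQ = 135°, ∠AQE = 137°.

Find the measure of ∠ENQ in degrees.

∠ENQ = 92°

1. ∠NEQ = 45°  [linear pair at E on NJ]
2. ∠EQN = 43°  [linear pair at Q on NA]
3. ∠ENQ = 92°  [△NEQ]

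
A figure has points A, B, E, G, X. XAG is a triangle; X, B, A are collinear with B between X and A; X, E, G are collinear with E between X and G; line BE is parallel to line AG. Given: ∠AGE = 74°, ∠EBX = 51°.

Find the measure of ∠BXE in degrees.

1. ∠AGX = 74°  [E on ray GX]
2. ∠GAX = 51°  [BE∥AG, corresponding at B]
3. ∠AXG = 55°  [△XAG]
4. ∠BXE = 55°  [B on XA, E on XG]

∠BXE = 55°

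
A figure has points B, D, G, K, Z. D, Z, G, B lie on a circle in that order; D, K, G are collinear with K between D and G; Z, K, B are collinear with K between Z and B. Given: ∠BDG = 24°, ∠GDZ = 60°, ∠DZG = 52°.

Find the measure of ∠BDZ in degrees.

∠BDZ = 84°

1. ∠BZG = 24°  [same arc GB]
2. ∠GBZ = 60°  [same arc ZG]
3. ∠BGZ = 96°  [△ZGB]
4. ∠BDZ = 84°  [cyclic DZGB, opposite ∠D+∠G]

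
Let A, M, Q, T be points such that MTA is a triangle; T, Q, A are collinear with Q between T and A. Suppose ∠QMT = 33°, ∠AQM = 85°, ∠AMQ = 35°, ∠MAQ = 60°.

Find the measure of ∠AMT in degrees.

∠AMT = 68°

1. ∠MQT = 95°  [linear pair at Q on TA]
2. ∠MAT = 60°  [Q on ray AT]
3. ∠MTQ = 52°  [△MTQ]
4. ∠ATM = 52°  [Q on ray TA]
5. ∠AMT = 68°  [△MTA]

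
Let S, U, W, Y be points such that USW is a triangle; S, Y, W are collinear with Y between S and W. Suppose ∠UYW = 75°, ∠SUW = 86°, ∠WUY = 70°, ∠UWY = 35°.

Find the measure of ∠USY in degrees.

1. ∠SWU = 35°  [Y on ray WS]
2. ∠USW = 59°  [△USW]
3. ∠USY = 59°  [Y on ray SW]

∠USY = 59°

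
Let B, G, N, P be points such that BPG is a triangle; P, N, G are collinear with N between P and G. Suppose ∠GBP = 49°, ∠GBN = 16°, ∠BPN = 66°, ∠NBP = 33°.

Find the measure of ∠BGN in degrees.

∠BGN = 65°

1. ∠BNP = 81°  [△BPN]
2. ∠BNG = 99°  [linear pair at N on PG]
3. ∠BGN = 65°  [△BNG]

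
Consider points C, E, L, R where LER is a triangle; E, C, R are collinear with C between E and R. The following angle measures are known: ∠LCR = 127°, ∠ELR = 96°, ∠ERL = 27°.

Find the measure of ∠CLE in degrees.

1. ∠ECL = 53°  [linear pair at C on ER]
2. ∠LER = 57°  [△LER]
3. ∠CEL = 57°  [C on ray ER]
4. ∠CLE = 70°  [△LEC]

∠CLE = 70°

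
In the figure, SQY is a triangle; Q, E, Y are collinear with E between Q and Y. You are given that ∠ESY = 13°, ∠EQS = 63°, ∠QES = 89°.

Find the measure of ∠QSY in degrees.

1. ∠SQY = 63°  [E on ray QY]
2. ∠SEY = 91°  [linear pair at E on QY]
3. ∠EYS = 76°  [△SEY]
4. ∠QYS = 76°  [E on ray YQ]
5. ∠QSY = 41°  [△SQY]

∠QSY = 41°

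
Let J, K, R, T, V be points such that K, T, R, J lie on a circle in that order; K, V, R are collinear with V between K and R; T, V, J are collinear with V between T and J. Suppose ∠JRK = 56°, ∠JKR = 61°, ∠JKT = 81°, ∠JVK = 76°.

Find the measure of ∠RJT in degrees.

∠RJT = 20°

1. ∠JTR = 61°  [same arc RJ]
2. ∠JRT = 99°  [cyclic KTRJ, opposite ∠K+∠R]
3. ∠RJT = 20°  [△TRJ]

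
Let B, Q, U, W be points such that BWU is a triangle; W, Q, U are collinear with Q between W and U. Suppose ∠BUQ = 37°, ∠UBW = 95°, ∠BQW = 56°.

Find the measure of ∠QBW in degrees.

1. ∠BUW = 37°  [Q on ray UW]
2. ∠BWU = 48°  [△BWU]
3. ∠BWQ = 48°  [Q on ray WU]
4. ∠QBW = 76°  [△BWQ]

∠QBW = 76°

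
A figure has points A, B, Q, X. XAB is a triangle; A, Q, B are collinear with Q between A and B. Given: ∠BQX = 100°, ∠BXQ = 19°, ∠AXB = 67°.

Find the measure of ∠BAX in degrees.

1. ∠QBX = 61°  [△XQB]
2. ∠ABX = 61°  [Q on ray BA]
3. ∠BAX = 52°  [△XAB]

∠BAX = 52°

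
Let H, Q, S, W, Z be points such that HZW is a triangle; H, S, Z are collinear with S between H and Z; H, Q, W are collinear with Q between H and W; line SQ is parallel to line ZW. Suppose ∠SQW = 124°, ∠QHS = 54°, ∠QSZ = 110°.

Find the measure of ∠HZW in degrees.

∠HZW = 70°

1. ∠HQS = 56°  [linear pair at Q on HW]
2. ∠HSQ = 70°  [△HSQ]
3. ∠HZW = 70°  [SQ∥ZW, corresponding at S]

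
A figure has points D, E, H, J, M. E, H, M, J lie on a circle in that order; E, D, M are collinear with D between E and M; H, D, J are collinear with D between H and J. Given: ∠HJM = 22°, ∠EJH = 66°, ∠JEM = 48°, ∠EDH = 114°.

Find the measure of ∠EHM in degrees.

1. ∠HEM = 22°  [same arc HM]
2. ∠EMH = 66°  [same arc EH]
3. ∠EHM = 92°  [△EHM]

∠EHM = 92°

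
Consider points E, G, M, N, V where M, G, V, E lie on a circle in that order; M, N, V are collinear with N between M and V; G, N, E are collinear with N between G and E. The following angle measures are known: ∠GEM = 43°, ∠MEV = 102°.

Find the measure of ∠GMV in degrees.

1. ∠GVM = 43°  [same arc MG]
2. ∠MGV = 78°  [cyclic MGVE, opposite ∠G+∠E]
3. ∠GMV = 59°  [△MGV]

∠GMV = 59°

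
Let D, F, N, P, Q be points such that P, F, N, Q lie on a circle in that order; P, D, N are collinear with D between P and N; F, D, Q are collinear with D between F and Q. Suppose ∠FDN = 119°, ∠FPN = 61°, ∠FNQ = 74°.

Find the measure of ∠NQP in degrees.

1. ∠PDQ = 119°  [vertical angles at D]
2. ∠FQN = 61°  [same arc FN]
3. ∠NFQ = 45°  [△FNQ]
4. ∠NDQ = 61°  [linear pair at D on PN]
5. ∠PNQ = 58°  [△NDQ]
6. ∠NPQ = 45°  [same arc NQ]
7. ∠NQP = 77°  [△PNQ]

∠NQP = 77°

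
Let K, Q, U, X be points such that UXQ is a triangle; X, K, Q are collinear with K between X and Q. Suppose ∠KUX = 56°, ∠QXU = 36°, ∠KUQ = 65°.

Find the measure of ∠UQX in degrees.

1. ∠KXU = 36°  [K on ray XQ]
2. ∠UKX = 88°  [△UXK]
3. ∠QKU = 92°  [linear pair at K on XQ]
4. ∠KQU = 23°  [△UKQ]
5. ∠UQX = 23°  [K on ray QX]

∠UQX = 23°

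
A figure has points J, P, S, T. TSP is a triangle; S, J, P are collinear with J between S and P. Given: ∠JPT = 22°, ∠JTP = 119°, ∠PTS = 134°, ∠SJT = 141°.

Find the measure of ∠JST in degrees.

∠JST = 24°

1. ∠SPT = 22°  [J on ray PS]
2. ∠PST = 24°  [△TSP]
3. ∠JST = 24°  [J on ray SP]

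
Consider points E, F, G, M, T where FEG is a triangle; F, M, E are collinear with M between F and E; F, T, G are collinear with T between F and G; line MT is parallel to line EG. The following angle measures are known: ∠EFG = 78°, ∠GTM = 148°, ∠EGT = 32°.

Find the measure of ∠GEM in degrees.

1. ∠EGF = 32°  [T on ray GF]
2. ∠FEG = 70°  [△FEG]
3. ∠GEM = 70°  [M on ray EF]

∠GEM = 70°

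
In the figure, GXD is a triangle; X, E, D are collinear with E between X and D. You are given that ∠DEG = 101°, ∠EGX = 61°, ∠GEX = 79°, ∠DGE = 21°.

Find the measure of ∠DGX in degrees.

∠DGX = 82°

1. ∠EDG = 58°  [△GED]
2. ∠EXG = 40°  [△GXE]
3. ∠GDX = 58°  [E on ray DX]
4. ∠DXG = 40°  [E on ray XD]
5. ∠DGX = 82°  [△GXD]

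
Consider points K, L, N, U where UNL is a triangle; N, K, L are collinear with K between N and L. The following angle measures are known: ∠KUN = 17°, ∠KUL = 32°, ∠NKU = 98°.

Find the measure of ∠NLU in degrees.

1. ∠LKU = 82°  [linear pair at K on NL]
2. ∠KLU = 66°  [△UKL]
3. ∠NLU = 66°  [K on ray LN]

∠NLU = 66°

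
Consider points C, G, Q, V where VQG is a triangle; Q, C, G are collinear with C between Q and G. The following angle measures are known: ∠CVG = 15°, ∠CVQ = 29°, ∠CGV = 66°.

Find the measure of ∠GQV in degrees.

∠GQV = 70°

1. ∠GCV = 99°  [△VCG]
2. ∠QCV = 81°  [linear pair at C on QG]
3. ∠CQV = 70°  [△VQC]
4. ∠GQV = 70°  [C on ray QG]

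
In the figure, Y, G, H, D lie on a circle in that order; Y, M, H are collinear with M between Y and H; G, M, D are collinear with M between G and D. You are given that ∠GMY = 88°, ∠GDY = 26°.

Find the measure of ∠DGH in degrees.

1. ∠GMH = 92°  [linear pair at M on YH]
2. ∠GHY = 26°  [same arc YG]
3. ∠DGH = 62°  [△GMH]

∠DGH = 62°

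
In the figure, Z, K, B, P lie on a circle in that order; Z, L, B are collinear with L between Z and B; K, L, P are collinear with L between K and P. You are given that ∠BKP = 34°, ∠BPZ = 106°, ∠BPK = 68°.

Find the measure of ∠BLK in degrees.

1. ∠BKZ = 74°  [cyclic ZKBP, opposite ∠K+∠P]
2. ∠BZK = 68°  [same arc KB]
3. ∠KBZ = 38°  [△ZKB]
4. ∠BLK = 108°  [△KLB]

∠BLK = 108°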